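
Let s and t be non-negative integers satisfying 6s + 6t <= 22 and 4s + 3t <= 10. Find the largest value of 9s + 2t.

Relaxing integrality, the LP optimum is 22.50 at (s,t) = (2.5, 0), which is not an integer point.
(s,t)=(2,0): 6·2+6·0=12≤22, 4·2+3·0=8≤10, objective 18.
(s,t)=(1,1): 6·1+6·1=12≤22, 4·1+3·1=7≤10, objective 11.
(s,t)=(1,0): 6·1+6·0=6≤22, 4·1+3·0=4≤10, objective 9.
No feasible integer point exceeds 18.

18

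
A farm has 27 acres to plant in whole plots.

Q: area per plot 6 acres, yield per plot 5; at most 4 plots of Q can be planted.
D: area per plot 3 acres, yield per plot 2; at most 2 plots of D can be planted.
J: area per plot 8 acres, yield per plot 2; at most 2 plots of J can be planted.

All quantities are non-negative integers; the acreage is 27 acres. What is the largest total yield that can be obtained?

22

This is a bounded integer knapsack.
Q has the best ratio (5/6); taking only Q gives at most 4×5 = 20 (stopped by the area limit).
Mixing does better — 4×Q and 1×D: area 27 ≤ 27, yield 4·5 + 1·2 = 22.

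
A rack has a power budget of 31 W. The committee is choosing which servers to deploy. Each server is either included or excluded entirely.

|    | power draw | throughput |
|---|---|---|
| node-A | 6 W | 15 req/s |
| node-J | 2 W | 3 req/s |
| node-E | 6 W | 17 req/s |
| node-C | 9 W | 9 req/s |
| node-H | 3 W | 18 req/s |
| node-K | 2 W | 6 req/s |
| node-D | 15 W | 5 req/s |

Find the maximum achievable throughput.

Allowing fractional choices, the relaxed optimum would be about 69.0, but servers are indivisible.
node-A + node-E + node-C + node-H + node-K: power draw 6 + 6 + 9 + 3 + 2 = 26 ≤ 31, throughput 15 + 17 + 9 + 18 + 6 = 65.
node-A + node-J + node-E + node-C + node-H: power draw 6 + 2 + 6 + 9 + 3 = 26 ≤ 31, throughput 15 + 3 + 17 + 9 + 18 = 62.
node-A + node-J + node-E + node-C + node-H + node-K: power draw 6 + 2 + 6 + 9 + 3 + 2 = 28 ≤ 31, throughput 15 + 3 + 17 + 9 + 18 + 6 = 68.
Best is node-A, node-J, node-E, node-C, node-H, and node-K with total throughput 68.

68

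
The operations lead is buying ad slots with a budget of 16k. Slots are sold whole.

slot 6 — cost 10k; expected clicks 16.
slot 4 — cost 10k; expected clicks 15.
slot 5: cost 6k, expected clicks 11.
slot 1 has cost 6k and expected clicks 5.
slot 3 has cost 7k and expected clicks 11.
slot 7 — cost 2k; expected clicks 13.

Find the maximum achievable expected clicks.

35

Take slot 5, slot 3, and slot 7: cost 6 + 7 + 2 = 15 ≤ 16, expected clicks 11 + 11 + 13 = 35.
No other feasible combination does better.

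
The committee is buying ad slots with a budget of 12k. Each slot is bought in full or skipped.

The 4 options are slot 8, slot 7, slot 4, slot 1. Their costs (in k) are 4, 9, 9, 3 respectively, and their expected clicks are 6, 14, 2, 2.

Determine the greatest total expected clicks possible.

16

Allowing fractional choices, the relaxed optimum would be about 18.5, but ad slots are indivisible.
slot 8 + slot 1: cost 4 + 3 = 7 ≤ 12, expected clicks 6 + 2 = 8.
slot 7: cost 9 ≤ 12, expected clicks 14.
slot 7 + slot 1: cost 9 + 3 = 12 ≤ 12, expected clicks 14 + 2 = 16.
Best is slot 7 and slot 1 with total expected clicks 16.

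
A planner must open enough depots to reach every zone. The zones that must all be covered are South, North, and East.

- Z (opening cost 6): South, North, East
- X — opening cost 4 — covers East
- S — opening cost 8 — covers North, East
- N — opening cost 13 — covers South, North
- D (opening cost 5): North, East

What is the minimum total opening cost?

This is a weighted set-cover instance.
Z alone covers South, North, East — every zone.
Total opening cost: 6.
No cover costs less than 6.

6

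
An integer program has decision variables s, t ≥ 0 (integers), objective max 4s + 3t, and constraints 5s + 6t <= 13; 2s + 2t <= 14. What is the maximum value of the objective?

(s,t)=(2,0): 5·2+6·0=10≤13, 2·2+2·0=4≤14, objective 8.
(s,t)=(1,1): 5·1+6·1=11≤13, 2·1+2·1=4≤14, objective 7.
(s,t)=(1,0): 5·1+6·0=5≤13, 2·1+2·0=2≤14, objective 4.
The best lattice point is (2,0), giving 8.

8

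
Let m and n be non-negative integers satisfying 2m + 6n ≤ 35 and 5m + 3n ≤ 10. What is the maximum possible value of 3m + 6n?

(m,n)=(0,3): 2·0+6·3=18≤35, 5·0+3·3=9≤10, objective 18.
(m,n)=(0,2): 2·0+6·2=12≤35, 5·0+3·2=6≤10, objective 12.
The best lattice point is (0,3), giving 18.

18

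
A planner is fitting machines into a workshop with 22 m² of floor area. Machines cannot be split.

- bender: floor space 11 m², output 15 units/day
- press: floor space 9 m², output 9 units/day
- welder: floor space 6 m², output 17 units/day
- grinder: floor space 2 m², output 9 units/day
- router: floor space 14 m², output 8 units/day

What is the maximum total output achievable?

Treat it as a binary knapsack problem.
Allowing fractional choices, the relaxed optimum would be about 44.0, but machines are indivisible.
welder + grinder + router: floor space 6 + 2 + 14 = 22 ≤ 22, output 17 + 9 + 8 = 34.
press + welder + grinder: floor space 9 + 6 + 2 = 17 ≤ 22, output 9 + 17 + 9 = 35.
bender + welder + grinder: floor space 11 + 6 + 2 = 19 ≤ 22, output 15 + 17 + 9 = 41.
Best is bender, welder, and grinder with total output 41.

41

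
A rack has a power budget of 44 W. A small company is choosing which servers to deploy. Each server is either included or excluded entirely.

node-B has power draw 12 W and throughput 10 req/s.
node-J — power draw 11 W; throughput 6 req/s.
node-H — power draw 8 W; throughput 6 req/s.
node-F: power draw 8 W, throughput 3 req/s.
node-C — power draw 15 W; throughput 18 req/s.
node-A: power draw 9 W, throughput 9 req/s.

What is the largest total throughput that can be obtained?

node-J + node-H + node-C + node-A: power draw 11 + 8 + 15 + 9 = 43 ≤ 44, throughput 6 + 6 + 18 + 9 = 39.
node-B + node-H + node-C + node-A: power draw 12 + 8 + 15 + 9 = 44 ≤ 44, throughput 10 + 6 + 18 + 9 = 43.
node-B + node-F + node-C + node-A: power draw 12 + 8 + 15 + 9 = 44 ≤ 44, throughput 10 + 3 + 18 + 9 = 40.
Best is node-B, node-H, node-C, and node-A with total throughput 43.

43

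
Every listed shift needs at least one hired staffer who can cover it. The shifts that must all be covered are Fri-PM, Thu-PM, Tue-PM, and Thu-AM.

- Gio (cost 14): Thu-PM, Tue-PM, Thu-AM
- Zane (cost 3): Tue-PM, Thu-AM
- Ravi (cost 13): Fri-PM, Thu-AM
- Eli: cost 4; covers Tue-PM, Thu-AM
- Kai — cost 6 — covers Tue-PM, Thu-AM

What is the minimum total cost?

27

The greedy cost-per-new-shift heuristic would pick Zane, Ravi, and Gio for 30, but a cheaper cover exists.
Choose Gio and Ravi: together they cover Fri-PM, Thu-PM, Tue-PM, Thu-AM — every shift.
Total cost: 14 + 13 = 27.
No cover costs less than 27.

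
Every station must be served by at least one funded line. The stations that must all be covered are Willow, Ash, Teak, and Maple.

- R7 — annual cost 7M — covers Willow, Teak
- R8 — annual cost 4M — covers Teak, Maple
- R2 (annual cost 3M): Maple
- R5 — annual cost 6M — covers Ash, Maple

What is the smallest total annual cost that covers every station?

The greedy cost-per-new-station heuristic would pick R8, R5, and R7 for 17, but a cheaper cover exists.
Choose R7 and R5: together they cover Willow, Ash, Teak, Maple — every station.
Total annual cost: 7 + 6 = 13.
No cover costs less than 13.

13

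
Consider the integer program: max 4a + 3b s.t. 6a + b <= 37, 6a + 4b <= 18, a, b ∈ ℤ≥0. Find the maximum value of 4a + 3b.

(a,b)=(1,3): 6·1+1·3=9≤37, 6·1+4·3=18≤18, objective 13.
(a,b)=(0,4): 6·0+1·4=4≤37, 6·0+4·4=16≤18, objective 12.
(a,b)=(1,2): 6·1+1·2=8≤37, 6·1+4·2=14≤18, objective 10.
(a,b)=(0,3): 6·0+1·3=3≤37, 6·0+4·3=12≤18, objective 9.
Maximum is 13 at (a,b)=(1,3).

13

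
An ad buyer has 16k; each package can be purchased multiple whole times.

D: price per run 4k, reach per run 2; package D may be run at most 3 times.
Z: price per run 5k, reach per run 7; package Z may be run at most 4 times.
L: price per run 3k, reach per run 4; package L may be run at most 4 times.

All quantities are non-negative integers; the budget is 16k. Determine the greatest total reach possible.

22

This is a bounded integer knapsack.
Z has the best ratio (7/5); taking only Z gives at most 3×7 = 21 (stopped by the price limit).
Mixing does better — 2×Z and 2×L: price 16 ≤ 16, reach 2·7 + 2·4 = 22.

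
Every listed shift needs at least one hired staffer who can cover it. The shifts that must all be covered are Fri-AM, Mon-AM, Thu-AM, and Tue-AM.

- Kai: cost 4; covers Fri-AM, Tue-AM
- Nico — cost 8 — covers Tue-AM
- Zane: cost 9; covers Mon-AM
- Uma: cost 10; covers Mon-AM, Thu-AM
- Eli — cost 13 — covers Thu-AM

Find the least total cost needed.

14

Choose Kai and Uma: together they cover Fri-AM, Mon-AM, Thu-AM, Tue-AM — every shift.
Total cost: 4 + 10 = 14.
No cover costs less than 14.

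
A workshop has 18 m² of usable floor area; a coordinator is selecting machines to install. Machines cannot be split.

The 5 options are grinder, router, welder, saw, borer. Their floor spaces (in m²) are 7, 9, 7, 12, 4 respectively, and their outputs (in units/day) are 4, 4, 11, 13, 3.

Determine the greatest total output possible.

Allowing fractional choices, the relaxed optimum would be about 22.9, but machines are indivisible.
saw + borer: floor space 12 + 4 = 16 ≤ 18, output 13 + 3 = 16.
grinder + welder + borer: floor space 7 + 7 + 4 = 18 ≤ 18, output 4 + 11 + 3 = 18.
Best is grinder, welder, and borer with total output 18.

18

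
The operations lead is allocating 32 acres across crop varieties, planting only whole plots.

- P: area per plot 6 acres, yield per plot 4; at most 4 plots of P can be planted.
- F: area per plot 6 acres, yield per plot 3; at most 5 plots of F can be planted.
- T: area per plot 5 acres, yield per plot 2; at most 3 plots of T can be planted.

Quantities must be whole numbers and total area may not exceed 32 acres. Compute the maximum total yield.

4×P and 1×F: area 30 ≤ 32, yield 4·4 + 1·3 = 19.
3×P and 2×F: area 30 ≤ 32, yield 3·4 + 2·3 = 18.
Best is 19.

19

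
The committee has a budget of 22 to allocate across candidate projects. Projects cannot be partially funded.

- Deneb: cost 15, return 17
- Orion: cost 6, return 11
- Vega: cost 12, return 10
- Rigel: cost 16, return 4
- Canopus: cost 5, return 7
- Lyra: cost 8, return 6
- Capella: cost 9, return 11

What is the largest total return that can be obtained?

29

This is a 0-1 knapsack instance.
Allowing fractional choices, the relaxed optimum would be about 31.3, but projects are indivisible.
Orion + Canopus + Lyra: cost 6 + 5 + 8 = 19 ≤ 22, return 11 + 7 + 6 = 24.
Orion + Canopus + Capella: cost 6 + 5 + 9 = 20 ≤ 22, return 11 + 7 + 11 = 29.
Deneb + Orion: cost 15 + 6 = 21 ≤ 22, return 17 + 11 = 28.
Best is Orion, Canopus, and Capella with total return 29.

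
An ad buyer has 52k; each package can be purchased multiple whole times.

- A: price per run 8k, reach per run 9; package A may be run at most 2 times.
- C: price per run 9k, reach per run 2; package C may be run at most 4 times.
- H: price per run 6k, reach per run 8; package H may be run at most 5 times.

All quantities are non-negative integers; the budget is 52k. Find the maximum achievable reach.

2×A, 1×C, and 4×H: price 49 ≤ 52, reach 2·9 + 1·2 + 4·8 = 52.
2×A and 5×H: price 46 ≤ 52, reach 2·9 + 5·8 = 58.
Best is 58.

58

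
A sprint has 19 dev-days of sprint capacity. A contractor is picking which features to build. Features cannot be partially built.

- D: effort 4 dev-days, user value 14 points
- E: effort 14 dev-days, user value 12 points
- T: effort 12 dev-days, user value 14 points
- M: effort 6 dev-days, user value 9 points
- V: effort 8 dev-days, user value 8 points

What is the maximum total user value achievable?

31

Allowing fractional choices, the relaxed optimum would be about 33.5, but features are indivisible.
D + M + V: effort 4 + 6 + 8 = 18 ≤ 19, user value 14 + 9 + 8 = 31.
D + T: effort 4 + 12 = 16 ≤ 19, user value 14 + 14 = 28.
D + E: effort 4 + 14 = 18 ≤ 19, user value 14 + 12 = 26.
Best is D, M, and V with total user value 31.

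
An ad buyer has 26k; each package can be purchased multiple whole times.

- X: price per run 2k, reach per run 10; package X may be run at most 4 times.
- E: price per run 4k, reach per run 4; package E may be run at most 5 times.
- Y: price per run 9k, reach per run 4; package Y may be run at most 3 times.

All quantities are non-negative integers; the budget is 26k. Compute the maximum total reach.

56

X has the best ratio (10/2); taking only X gives at most 4×10 = 40 (stopped by the supply cap of 4).
Mixing does better — 4×X and 4×E: price 24 ≤ 26, reach 4·10 + 4·4 = 56.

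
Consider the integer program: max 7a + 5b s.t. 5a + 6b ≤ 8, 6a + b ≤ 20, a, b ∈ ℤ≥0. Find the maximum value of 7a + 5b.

The continuous relaxation peaks at (1.6, 0) with value 11.20; rounding to a feasible lattice point costs some objective.
(a,b)=(1,0): 5·1+6·0=5≤8, 6·1+1·0=6≤20, objective 7.
(a,b)=(0,1): 5·0+6·1=6≤8, 6·0+1·1=1≤20, objective 5.
(a,b)=(0,0): 5·0+6·0=0≤8, 6·0+1·0=0≤20, objective 0.
No feasible integer point exceeds 7.

7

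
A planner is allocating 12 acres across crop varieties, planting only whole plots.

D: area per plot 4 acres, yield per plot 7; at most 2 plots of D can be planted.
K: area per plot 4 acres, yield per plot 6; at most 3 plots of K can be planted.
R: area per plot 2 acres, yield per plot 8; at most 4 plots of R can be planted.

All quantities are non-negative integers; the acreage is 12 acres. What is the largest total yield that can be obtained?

39

This is a bounded integer knapsack.
R has the best ratio (8/2); taking only R gives at most 4×8 = 32 (stopped by the supply cap of 4).
Mixing does better — 1×D and 4×R: area 12 ≤ 12, yield 1·7 + 4·8 = 39.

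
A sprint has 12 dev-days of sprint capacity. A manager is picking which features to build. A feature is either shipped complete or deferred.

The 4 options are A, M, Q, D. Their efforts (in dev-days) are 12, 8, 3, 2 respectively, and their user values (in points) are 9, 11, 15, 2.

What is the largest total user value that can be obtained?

Take M and Q: effort 8 + 3 = 11 ≤ 12, user value 11 + 15 = 26.
No other feasible combination does better.

26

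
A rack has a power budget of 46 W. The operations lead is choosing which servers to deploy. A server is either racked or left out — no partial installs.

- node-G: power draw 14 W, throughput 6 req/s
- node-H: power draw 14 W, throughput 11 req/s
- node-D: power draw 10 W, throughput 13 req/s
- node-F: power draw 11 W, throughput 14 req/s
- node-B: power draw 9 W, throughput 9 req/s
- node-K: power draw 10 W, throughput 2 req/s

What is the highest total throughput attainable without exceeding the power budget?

This is an integer program with binary decision variables.
Take node-H, node-D, node-F, and node-B: power draw 14 + 10 + 11 + 9 = 44 ≤ 46, throughput 11 + 13 + 14 + 9 = 47.
No other feasible combination does better.

47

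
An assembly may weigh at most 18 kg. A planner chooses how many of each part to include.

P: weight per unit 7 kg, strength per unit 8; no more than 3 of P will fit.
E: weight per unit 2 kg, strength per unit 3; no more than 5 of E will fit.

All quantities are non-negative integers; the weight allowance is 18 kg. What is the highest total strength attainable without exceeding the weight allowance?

This is a bounded integer knapsack.
E has the best ratio (3/2); taking only E gives at most 5×3 = 15 (stopped by the supply cap of 5).
Mixing does better — 1×P and 5×E: weight 17 ≤ 18, strength 1·8 + 5·3 = 23.

23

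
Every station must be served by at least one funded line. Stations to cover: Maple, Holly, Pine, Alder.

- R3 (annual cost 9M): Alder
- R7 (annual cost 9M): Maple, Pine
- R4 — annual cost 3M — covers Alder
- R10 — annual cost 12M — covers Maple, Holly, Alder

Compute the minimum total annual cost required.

The greedy cost-per-new-station heuristic would pick R4, R7, and R10 for 24, but a cheaper cover exists.
Choose R7 and R10: together they cover Maple, Holly, Pine, Alder — every station.
Total annual cost: 9 + 12 = 21.
No cover costs less than 21.

21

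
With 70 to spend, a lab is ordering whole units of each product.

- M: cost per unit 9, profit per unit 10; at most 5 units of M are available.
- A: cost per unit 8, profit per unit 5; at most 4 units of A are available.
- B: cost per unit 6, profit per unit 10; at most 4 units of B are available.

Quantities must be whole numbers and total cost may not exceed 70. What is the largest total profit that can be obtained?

Take 5×M and 4×B: cost 69 ≤ 70, profit 5·10 + 4·10 = 90.
B has the best ratio (10/6) and is taken to its limit of 4; remaining capacity is filled optimally with the others.

90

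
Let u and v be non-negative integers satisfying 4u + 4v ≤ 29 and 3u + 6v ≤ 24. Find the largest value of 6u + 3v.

The continuous relaxation peaks at (7.25, 0) with value 43.50; rounding to a feasible lattice point costs some objective.
(u,v)=(7,0): 4·7+4·0=28≤29, 3·7+6·0=21≤24, objective 42.
(u,v)=(6,1): 4·6+4·1=28≤29, 3·6+6·1=24≤24, objective 39.
(u,v)=(6,0): 4·6+4·0=24≤29, 3·6+6·0=18≤24, objective 36.
No feasible integer point exceeds 42.

42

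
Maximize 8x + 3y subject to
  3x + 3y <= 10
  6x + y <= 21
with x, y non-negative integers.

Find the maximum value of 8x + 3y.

The continuous relaxation peaks at (3.33, 0) with value 26.67; rounding to a feasible lattice point costs some objective.
(x,y)=(3,0): 3·3+3·0=9≤10, 6·3+1·0=18≤21, objective 24.
(x,y)=(2,1): 3·2+3·1=9≤10, 6·2+1·1=13≤21, objective 19.
(x,y)=(2,0): 3·2+3·0=6≤10, 6·2+1·0=12≤21, objective 16.
Maximum is 24 at (x,y)=(3,0).

24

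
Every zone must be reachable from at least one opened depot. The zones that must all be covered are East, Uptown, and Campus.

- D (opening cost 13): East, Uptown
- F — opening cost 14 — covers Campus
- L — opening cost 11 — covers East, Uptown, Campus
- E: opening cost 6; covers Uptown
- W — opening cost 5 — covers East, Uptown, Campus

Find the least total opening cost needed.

W alone covers East, Uptown, Campus — every zone.
Total opening cost: 5.
No cover costs less than 5.

5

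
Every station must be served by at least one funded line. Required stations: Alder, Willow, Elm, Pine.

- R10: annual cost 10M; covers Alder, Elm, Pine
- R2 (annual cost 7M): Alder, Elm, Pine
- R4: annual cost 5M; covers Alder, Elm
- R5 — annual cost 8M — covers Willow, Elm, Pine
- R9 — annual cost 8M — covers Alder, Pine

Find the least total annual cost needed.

13

The greedy cost-per-new-station heuristic would pick R2 and R5 for 15, but a cheaper cover exists.
Choose R4 and R5: together they cover Alder, Willow, Elm, Pine — every station.
Total annual cost: 5 + 8 = 13.
No cover costs less than 13.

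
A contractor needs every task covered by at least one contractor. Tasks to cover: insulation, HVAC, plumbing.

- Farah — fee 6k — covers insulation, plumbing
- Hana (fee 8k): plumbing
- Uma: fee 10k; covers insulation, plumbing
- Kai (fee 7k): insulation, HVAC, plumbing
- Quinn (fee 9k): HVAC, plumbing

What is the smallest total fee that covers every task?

Kai alone covers insulation, HVAC, plumbing — every task.
Total fee: 7.

7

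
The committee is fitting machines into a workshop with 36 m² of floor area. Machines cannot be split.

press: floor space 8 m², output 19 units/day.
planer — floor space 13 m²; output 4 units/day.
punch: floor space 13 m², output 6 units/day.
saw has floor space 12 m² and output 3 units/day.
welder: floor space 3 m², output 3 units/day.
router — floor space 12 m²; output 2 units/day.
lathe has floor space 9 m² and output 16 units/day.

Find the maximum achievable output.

Take press, punch, welder, and lathe: floor space 8 + 13 + 3 + 9 = 33 ≤ 36, output 19 + 6 + 3 + 16 = 44.
No other feasible combination does better.

44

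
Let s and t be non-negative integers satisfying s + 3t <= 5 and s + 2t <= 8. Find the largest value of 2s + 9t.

The continuous relaxation peaks at (0, 1.67) with value 15.00; rounding to a feasible lattice point costs some objective.
(s,t)=(2,1): 1·2+3·1=5≤5, 1·2+2·1=4≤8, objective 13.
(s,t)=(1,1): 1·1+3·1=4≤5, 1·1+2·1=3≤8, objective 11.
(s,t)=(0,1): 1·0+3·1=3≤5, 1·0+2·1=2≤8, objective 9.
No feasible integer point exceeds 13.

13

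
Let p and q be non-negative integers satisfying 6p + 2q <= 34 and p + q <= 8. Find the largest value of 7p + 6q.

Relaxing integrality, the LP optimum is 52.50 at (p,q) = (4.5, 3.5), which is not an integer point.
(p,q)=(4,4) is feasible, giving 52.
(p,q)=(3,5) is feasible, giving 51.
(p,q)=(5,2) is feasible, giving 47.
The best lattice point is (4,4), giving 52.

52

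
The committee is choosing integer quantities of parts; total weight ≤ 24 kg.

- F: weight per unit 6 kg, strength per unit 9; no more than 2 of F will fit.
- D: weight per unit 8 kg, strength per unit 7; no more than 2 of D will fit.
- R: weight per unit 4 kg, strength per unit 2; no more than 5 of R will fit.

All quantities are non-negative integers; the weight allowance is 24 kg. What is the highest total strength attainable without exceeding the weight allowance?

27

Take 2×F, 1×D, and 1×R: weight 24 ≤ 24, strength 2·9 + 1·7 + 1·2 = 27.
F has the best ratio (9/6) and is taken to its limit of 2; remaining capacity is filled optimally with the others.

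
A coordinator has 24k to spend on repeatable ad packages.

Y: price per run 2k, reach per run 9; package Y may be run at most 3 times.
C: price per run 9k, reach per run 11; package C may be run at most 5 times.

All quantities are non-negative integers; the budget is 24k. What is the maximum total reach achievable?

49

This is a bounded integer knapsack.
Take 3×Y and 2×C: price 24 ≤ 24, reach 3·9 + 2·11 = 49.
Y has the best ratio (9/2) and is taken to its limit of 3; remaining capacity is filled optimally with the others.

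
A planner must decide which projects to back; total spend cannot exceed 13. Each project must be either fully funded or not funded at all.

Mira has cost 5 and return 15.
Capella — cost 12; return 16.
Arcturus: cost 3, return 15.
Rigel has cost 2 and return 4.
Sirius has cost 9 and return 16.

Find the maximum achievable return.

34

This is a 0-1 knapsack instance.
Arcturus + Sirius: cost 3 + 9 = 12 ≤ 13, return 15 + 16 = 31.
Mira + Arcturus + Rigel: cost 5 + 3 + 2 = 10 ≤ 13, return 15 + 15 + 4 = 34.
Best is Mira, Arcturus, and Rigel with total return 34.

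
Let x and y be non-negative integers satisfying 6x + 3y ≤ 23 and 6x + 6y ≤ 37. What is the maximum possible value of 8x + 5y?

33

Relaxing integrality, the LP optimum is 35.33 at (x,y) = (1.5, 4.67), which is not an integer point.
(x,y)=(1,5): 6·1+3·5=21≤23, 6·1+6·5=36≤37, objective 33.
(x,y)=(2,3): 6·2+3·3=21≤23, 6·2+6·3=30≤37, objective 31.
(x,y)=(0,6): 6·0+3·6=18≤23, 6·0+6·6=36≤37, objective 30.
The best lattice point is (1,5), giving 33.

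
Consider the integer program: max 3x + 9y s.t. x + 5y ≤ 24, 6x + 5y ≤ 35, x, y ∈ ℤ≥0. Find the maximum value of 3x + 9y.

(x,y)=(2,4): 1·2+5·4=22≤24, 6·2+5·4=32≤35, objective 42.
(x,y)=(1,4): 1·1+5·4=21≤24, 6·1+5·4=26≤35, objective 39.
(x,y)=(3,3): 1·3+5·3=18≤24, 6·3+5·3=33≤35, objective 36.
(x,y)=(2,3): 1·2+5·3=17≤24, 6·2+5·3=27≤35, objective 33.
Maximum is 42 at (x,y)=(2,4).

42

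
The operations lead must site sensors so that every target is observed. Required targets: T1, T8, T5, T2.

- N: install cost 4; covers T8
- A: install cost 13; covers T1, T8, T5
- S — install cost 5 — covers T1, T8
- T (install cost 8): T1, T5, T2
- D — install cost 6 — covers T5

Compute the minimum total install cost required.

The greedy cost-per-new-target heuristic would pick S and T for 13, but a cheaper cover exists.
Choose N and T: together they cover T1, T8, T5, T2 — every target.
Total install cost: 4 + 8 = 12.
No cover costs less than 12.

12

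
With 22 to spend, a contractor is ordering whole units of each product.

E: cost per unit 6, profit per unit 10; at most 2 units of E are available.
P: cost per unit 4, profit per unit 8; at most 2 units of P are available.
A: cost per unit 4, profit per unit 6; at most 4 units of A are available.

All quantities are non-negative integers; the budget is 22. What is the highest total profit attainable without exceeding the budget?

38

1×E, 1×P, and 3×A: cost 22 ≤ 22, profit 1·10 + 1·8 + 3·6 = 36.
1×E, 2×P, and 2×A: cost 22 ≤ 22, profit 1·10 + 2·8 + 2·6 = 38.
Best is 38.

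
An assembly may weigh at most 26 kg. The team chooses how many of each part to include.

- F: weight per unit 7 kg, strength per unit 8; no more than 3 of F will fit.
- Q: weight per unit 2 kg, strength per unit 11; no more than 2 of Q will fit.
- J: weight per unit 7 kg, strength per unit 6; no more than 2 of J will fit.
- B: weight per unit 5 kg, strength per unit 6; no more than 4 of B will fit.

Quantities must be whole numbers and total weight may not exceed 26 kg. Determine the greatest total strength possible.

This is a bounded integer knapsack.
Q has the best ratio (11/2); taking only Q gives at most 2×11 = 22 (stopped by the supply cap of 2).
Mixing does better — 1×F, 2×Q, and 3×B: weight 26 ≤ 26, strength 1·8 + 2·11 + 3·6 = 48.

48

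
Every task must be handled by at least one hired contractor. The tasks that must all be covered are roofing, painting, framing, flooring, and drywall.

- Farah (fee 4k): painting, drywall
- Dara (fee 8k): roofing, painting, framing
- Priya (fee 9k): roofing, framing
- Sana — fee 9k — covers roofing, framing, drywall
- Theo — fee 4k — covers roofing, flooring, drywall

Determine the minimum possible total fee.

This is a weighted set-cover instance.
Choose Dara and Theo: together they cover roofing, painting, framing, flooring, drywall — every task.
Total fee: 8 + 4 = 12.

12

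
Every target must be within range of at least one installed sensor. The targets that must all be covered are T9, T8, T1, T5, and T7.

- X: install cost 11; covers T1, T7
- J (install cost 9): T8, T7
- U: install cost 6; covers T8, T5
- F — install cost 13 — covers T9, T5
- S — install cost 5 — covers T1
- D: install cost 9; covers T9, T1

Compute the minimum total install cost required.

24

Choose J, U, and D: together they cover T9, T8, T1, T5, T7 — every target.
Total install cost: 9 + 6 + 9 = 24.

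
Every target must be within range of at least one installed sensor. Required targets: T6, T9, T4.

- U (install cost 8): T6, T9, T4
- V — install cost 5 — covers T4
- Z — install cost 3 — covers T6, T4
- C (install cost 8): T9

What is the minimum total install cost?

U alone covers T6, T9, T4 — every target.
Total install cost: 8.

8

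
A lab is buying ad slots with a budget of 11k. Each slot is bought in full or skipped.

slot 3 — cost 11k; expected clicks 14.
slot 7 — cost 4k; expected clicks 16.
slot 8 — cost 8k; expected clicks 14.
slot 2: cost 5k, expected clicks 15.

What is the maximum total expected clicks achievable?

Allowing fractional choices, the relaxed optimum would be about 34.5, but ad slots are indivisible.
slot 2: cost 5 ≤ 11, expected clicks 15.
slot 7 + slot 2: cost 4 + 5 = 9 ≤ 11, expected clicks 16 + 15 = 31.
slot 7: cost 4 ≤ 11, expected clicks 16.
Best is slot 7 and slot 2 with total expected clicks 31.

31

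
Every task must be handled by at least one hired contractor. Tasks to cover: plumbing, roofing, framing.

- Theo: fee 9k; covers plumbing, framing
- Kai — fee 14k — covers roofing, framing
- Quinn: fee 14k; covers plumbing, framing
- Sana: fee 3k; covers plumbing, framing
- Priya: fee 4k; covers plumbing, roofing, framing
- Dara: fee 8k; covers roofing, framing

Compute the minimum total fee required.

This is an integer covering problem.
Priya alone covers plumbing, roofing, framing — every task.
Total fee: 4.
No cover costs less than 4.

4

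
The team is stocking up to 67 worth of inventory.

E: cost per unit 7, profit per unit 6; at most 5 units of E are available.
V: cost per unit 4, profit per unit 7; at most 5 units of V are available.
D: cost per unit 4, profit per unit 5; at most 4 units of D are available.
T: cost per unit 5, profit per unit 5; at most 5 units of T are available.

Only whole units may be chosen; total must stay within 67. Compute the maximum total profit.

83

This is a bounded integer knapsack.
3×E, 5×V, 4×D, and 2×T: cost 67 ≤ 67, profit 3·6 + 5·7 + 4·5 + 2·5 = 83.
2×E, 5×V, 2×D, and 5×T: cost 67 ≤ 67, profit 2·6 + 5·7 + 2·5 + 5·5 = 82.
Best is 83.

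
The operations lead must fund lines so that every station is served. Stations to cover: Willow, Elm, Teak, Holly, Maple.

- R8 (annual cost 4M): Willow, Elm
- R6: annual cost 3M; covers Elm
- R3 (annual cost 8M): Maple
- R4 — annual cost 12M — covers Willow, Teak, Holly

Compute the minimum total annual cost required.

The greedy cost-per-new-station heuristic would pick R8, R4, and R3 for 24, but a cheaper cover exists.
Choose R6, R3, and R4: together they cover Willow, Elm, Teak, Holly, Maple — every station.
Total annual cost: 3 + 8 + 12 = 23.
No cover costs less than 23.

23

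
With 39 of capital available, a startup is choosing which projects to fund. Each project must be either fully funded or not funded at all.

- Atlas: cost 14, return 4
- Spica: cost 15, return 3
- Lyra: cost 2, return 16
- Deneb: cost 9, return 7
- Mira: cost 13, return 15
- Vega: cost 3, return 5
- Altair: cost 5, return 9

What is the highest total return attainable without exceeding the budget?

52

This is a 0-1 knapsack instance.
Atlas + Lyra + Mira + Vega + Altair: cost 14 + 2 + 13 + 3 + 5 = 37 ≤ 39, return 4 + 16 + 15 + 5 + 9 = 49.
Lyra + Deneb + Mira + Vega + Altair: cost 2 + 9 + 13 + 3 + 5 = 32 ≤ 39, return 16 + 7 + 15 + 5 + 9 = 52.
Best is Lyra, Deneb, Mira, Vega, and Altair with total return 52.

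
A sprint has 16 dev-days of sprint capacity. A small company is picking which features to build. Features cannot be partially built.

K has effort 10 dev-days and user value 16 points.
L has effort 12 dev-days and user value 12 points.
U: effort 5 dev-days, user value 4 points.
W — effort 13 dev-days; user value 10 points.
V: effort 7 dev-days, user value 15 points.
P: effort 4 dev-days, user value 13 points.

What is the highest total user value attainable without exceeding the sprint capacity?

K + P: effort 10 + 4 = 14 ≤ 16, user value 16 + 13 = 29.
U + V + P: effort 5 + 7 + 4 = 16 ≤ 16, user value 4 + 15 + 13 = 32.
Best is U, V, and P with total user value 32.

32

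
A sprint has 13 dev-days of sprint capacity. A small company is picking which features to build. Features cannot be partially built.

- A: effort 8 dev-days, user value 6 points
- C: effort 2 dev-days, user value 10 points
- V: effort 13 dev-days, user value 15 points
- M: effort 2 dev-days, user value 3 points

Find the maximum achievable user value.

19

Allowing fractional choices, the relaxed optimum would be about 23.4, but features are indivisible.
V: effort 13 ≤ 13, user value 15.
A + C: effort 8 + 2 = 10 ≤ 13, user value 6 + 10 = 16.
A + C + M: effort 8 + 2 + 2 = 12 ≤ 13, user value 6 + 10 + 3 = 19.
Best is A, C, and M with total user value 19.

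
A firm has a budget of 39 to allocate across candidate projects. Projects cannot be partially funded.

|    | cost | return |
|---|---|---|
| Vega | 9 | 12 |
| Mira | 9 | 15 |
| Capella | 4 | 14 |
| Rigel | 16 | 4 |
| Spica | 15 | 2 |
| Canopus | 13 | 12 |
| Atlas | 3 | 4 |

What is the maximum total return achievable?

Vega + Mira + Capella + Atlas: cost 9 + 9 + 4 + 3 = 25 ≤ 39, return 12 + 15 + 14 + 4 = 45.
Vega + Mira + Capella + Canopus: cost 9 + 9 + 4 + 13 = 35 ≤ 39, return 12 + 15 + 14 + 12 = 53.
Vega + Mira + Capella + Canopus + Atlas: cost 9 + 9 + 4 + 13 + 3 = 38 ≤ 39, return 12 + 15 + 14 + 12 + 4 = 57.
Best is Vega, Mira, Capella, Canopus, and Atlas with total return 57.

57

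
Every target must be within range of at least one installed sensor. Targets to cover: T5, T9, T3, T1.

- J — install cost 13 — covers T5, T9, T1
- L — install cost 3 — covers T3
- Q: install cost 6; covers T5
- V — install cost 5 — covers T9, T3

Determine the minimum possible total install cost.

This is a weighted set-cover instance.
The greedy cost-per-new-target heuristic would pick V, Q, and J for 24, but a cheaper cover exists.
Choose J and L: together they cover T5, T9, T3, T1 — every target.
Total install cost: 13 + 3 = 16.
No cover costs less than 16.

16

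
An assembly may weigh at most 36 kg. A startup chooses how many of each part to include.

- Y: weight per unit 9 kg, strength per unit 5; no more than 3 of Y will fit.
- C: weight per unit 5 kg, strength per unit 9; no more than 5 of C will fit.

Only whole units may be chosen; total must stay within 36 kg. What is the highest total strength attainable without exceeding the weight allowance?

50

C has the best ratio (9/5); taking only C gives at most 5×9 = 45 (stopped by the supply cap of 5).
Mixing does better — 1×Y and 5×C: weight 34 ≤ 36, strength 1·5 + 5·9 = 50.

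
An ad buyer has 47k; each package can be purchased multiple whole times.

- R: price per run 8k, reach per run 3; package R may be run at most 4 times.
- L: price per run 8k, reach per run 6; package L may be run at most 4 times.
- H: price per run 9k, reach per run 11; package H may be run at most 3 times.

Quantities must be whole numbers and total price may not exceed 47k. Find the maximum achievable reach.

2×L and 3×H: price 43 ≤ 47, reach 2·6 + 3·11 = 45.
1×R, 1×L, and 3×H: price 43 ≤ 47, reach 1·3 + 1·6 + 3·11 = 42.
Best is 45.

45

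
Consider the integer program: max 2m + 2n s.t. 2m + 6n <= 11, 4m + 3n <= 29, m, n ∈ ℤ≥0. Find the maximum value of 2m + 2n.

10

Relaxing integrality, the LP optimum is 11.00 at (m,n) = (5.5, 0), which is not an integer point.
(m,n)=(5,0): 2·5+6·0=10≤11, 4·5+3·0=20≤29, objective 10.
(m,n)=(4,0): 2·4+6·0=8≤11, 4·4+3·0=16≤29, objective 8.
No feasible integer point exceeds 10.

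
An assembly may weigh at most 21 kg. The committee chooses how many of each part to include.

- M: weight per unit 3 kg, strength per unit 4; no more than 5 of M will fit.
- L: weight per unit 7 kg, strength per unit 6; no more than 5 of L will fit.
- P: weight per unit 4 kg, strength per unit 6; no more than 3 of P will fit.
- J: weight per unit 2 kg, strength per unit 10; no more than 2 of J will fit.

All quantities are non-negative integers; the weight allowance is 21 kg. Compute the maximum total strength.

44

3×M, 2×P, and 2×J: weight 21 ≤ 21, strength 3·4 + 2·6 + 2·10 = 44.
1×M, 3×P, and 2×J: weight 19 ≤ 21, strength 1·4 + 3·6 + 2·10 = 42.
Best is 44.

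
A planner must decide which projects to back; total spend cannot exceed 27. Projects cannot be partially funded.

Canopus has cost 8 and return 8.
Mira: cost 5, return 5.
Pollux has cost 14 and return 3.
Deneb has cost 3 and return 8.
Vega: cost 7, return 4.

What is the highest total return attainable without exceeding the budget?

25

Canopus + Mira + Deneb + Vega: cost 8 + 5 + 3 + 7 = 23 ≤ 27, return 8 + 5 + 8 + 4 = 25.
Canopus + Mira + Deneb: cost 8 + 5 + 3 = 16 ≤ 27, return 8 + 5 + 8 = 21.
Best is Canopus, Mira, Deneb, and Vega with total return 25.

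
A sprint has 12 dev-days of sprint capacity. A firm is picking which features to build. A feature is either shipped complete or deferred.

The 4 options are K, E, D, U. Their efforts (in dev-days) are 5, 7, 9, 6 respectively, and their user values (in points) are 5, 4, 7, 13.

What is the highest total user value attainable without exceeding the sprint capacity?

Take K and U: effort 5 + 6 = 11 ≤ 12, user value 5 + 13 = 18.
No other feasible combination does better.

18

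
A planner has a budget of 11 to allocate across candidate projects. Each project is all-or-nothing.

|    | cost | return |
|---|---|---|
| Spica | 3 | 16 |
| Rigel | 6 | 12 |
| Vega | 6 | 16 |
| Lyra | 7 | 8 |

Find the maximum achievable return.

32

Spica + Rigel: cost 3 + 6 = 9 ≤ 11, return 16 + 12 = 28.
Spica + Lyra: cost 3 + 7 = 10 ≤ 11, return 16 + 8 = 24.
Spica + Vega: cost 3 + 6 = 9 ≤ 11, return 16 + 16 = 32.
Best is Spica and Vega with total return 32.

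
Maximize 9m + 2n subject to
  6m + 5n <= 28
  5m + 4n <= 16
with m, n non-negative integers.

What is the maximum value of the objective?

(m,n)=(3,0): 6·3+5·0=18≤28, 5·3+4·0=15≤16, objective 27.
(m,n)=(2,1): 6·2+5·1=17≤28, 5·2+4·1=14≤16, objective 20.
The best lattice point is (3,0), giving 27.

27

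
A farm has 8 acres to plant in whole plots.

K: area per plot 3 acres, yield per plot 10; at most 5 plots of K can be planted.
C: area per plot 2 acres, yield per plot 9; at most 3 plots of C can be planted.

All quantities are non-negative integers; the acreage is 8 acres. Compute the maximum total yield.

This is a bounded integer knapsack.
C has the best ratio (9/2); taking only C gives at most 3×9 = 27 (stopped by the supply cap of 3).
Mixing does better — 2×K and 1×C: area 8 ≤ 8, yield 2·10 + 1·9 = 29.

29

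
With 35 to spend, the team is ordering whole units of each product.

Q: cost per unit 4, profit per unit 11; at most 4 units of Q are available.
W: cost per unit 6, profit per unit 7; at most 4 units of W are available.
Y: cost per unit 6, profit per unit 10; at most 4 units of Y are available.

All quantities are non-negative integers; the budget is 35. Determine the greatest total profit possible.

Q has the best ratio (11/4); taking only Q gives at most 4×11 = 44 (stopped by the supply cap of 4).
Mixing does better — 4×Q and 3×Y: cost 34 ≤ 35, profit 4·11 + 3·10 = 74.

74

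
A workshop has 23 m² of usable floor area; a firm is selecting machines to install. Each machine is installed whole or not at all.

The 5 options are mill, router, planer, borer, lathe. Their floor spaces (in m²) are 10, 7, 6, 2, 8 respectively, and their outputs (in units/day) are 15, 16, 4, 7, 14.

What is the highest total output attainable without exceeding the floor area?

Allowing fractional choices, the relaxed optimum would be about 46.0, but machines are indivisible.
router + borer + lathe: floor space 7 + 2 + 8 = 17 ≤ 23, output 16 + 7 + 14 = 37.
mill + router + borer: floor space 10 + 7 + 2 = 19 ≤ 23, output 15 + 16 + 7 = 38.
router + planer + borer + lathe: floor space 7 + 6 + 2 + 8 = 23 ≤ 23, output 16 + 4 + 7 + 14 = 41.
Best is router, planer, borer, and lathe with total output 41.

41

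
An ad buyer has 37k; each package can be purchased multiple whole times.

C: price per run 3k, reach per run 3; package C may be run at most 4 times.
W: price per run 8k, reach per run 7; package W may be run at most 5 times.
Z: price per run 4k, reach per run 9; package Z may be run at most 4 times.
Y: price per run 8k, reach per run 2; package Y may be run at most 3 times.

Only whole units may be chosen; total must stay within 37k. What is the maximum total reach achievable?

Z has the best ratio (9/4); taking only Z gives at most 4×9 = 36 (stopped by the supply cap of 4).
Mixing does better — 4×C, 1×W, and 4×Z: price 36 ≤ 37, reach 4·3 + 1·7 + 4·9 = 55.

55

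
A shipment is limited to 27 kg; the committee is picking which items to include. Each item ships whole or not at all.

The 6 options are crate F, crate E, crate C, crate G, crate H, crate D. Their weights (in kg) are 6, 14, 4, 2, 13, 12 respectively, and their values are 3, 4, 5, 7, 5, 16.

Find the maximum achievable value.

Allowing fractional choices, the relaxed optimum would be about 32.2, but items are indivisible.
crate C + crate G + crate D: weight 4 + 2 + 12 = 18 ≤ 27, value 5 + 7 + 16 = 28.
crate F + crate C + crate G + crate D: weight 6 + 4 + 2 + 12 = 24 ≤ 27, value 3 + 5 + 7 + 16 = 31.
Best is crate F, crate C, crate G, and crate D with total value 31.

31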